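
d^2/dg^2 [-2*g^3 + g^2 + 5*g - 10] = 2 - 12*g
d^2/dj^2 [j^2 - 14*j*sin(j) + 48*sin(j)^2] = 14*j*sin(j) - 192*sin(j)^2 - 28*cos(j) + 98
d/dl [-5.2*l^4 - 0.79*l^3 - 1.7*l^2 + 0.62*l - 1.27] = -20.8*l^3 - 2.37*l^2 - 3.4*l + 0.62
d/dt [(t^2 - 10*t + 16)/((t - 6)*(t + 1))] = (5*t^2 - 44*t + 140)/(t^4 - 10*t^3 + 13*t^2 + 60*t + 36)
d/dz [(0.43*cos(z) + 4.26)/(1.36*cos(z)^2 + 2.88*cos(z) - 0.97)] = (0.5848*cos(z)^2 + 11.5872*cos(z) + 12.6859)*sin(z)/(1.8496*cos(z)^4 + 7.8336*cos(z)^3 + 5.656*cos(z)^2 - 5.5872*cos(z) + 0.9409)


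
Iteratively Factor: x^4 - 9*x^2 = (x)*(x^3 - 9*x) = x*(x - 3)*(x^2 + 3*x) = x^2*(x - 3)*(x + 3)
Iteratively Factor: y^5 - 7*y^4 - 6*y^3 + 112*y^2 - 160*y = (y)*(y^4 - 7*y^3 - 6*y^2 + 112*y - 160) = y*(y - 4)*(y^3 - 3*y^2 - 18*y + 40) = y*(y - 5)*(y - 4)*(y^2 + 2*y - 8) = y*(y - 5)*(y - 4)*(y - 2)*(y + 4)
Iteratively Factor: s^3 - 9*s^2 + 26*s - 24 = (s - 2)*(s^2 - 7*s + 12) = (s - 4)*(s - 2)*(s - 3)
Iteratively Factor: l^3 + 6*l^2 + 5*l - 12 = (l - 1)*(l^2 + 7*l + 12) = (l - 1)*(l + 4)*(l + 3)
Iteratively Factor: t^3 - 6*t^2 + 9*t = (t - 3)*(t^2 - 3*t) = (t - 3)^2*(t)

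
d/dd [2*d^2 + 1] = 4*d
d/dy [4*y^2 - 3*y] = 8*y - 3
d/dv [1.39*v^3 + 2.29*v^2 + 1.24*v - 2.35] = 4.17*v^2 + 4.58*v + 1.24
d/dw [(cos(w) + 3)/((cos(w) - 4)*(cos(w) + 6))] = (cos(w)^2 + 6*cos(w) + 30)*sin(w)/((cos(w) - 4)^2*(cos(w) + 6)^2)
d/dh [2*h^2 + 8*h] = 4*h + 8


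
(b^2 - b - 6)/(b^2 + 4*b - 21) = (b + 2)/(b + 7)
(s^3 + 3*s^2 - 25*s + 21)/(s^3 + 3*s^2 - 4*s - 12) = (s^3 + 3*s^2 - 25*s + 21)/(s^3 + 3*s^2 - 4*s - 12)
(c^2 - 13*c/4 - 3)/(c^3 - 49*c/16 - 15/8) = 4*(c - 4)/(4*c^2 - 3*c - 10)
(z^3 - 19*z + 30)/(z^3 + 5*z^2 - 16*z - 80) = (z^2 - 5*z + 6)/(z^2 - 16)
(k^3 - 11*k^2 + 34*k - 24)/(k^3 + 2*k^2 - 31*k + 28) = (k - 6)/(k + 7)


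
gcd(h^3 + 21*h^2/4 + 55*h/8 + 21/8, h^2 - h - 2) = h + 1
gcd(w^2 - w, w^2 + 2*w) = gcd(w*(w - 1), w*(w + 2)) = w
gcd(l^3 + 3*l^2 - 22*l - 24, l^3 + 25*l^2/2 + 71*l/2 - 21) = l + 6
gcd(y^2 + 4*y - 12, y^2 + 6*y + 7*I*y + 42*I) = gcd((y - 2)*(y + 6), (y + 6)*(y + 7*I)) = y + 6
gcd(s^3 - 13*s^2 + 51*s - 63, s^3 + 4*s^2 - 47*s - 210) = s - 7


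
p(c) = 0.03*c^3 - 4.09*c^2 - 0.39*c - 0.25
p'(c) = 0.09*c^2 - 8.18*c - 0.39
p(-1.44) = -8.26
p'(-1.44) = 11.58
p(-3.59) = -52.95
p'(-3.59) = 30.14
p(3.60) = -53.26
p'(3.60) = -28.67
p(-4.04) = -67.41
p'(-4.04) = 34.13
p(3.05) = -38.64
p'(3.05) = -24.50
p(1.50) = -9.94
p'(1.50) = -12.46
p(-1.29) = -6.62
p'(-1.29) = 10.31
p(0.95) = -4.29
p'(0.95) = -8.08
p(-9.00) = -349.90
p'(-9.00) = 80.52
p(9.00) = -313.18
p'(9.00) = -66.72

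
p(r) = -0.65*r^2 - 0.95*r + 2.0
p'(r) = -1.3*r - 0.95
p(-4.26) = -5.75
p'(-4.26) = 4.59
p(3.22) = -7.80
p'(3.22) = -5.14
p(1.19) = -0.05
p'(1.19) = -2.50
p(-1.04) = 2.28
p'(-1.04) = 0.40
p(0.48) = 1.39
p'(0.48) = -1.57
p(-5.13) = -10.23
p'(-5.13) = 5.72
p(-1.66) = 1.79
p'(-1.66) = 1.21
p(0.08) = 1.92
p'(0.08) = -1.05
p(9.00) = -59.20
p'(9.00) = -12.65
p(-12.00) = -80.20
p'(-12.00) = 14.65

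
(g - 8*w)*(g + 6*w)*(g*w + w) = g^3*w - 2*g^2*w^2 + g^2*w - 48*g*w^3 - 2*g*w^2 - 48*w^3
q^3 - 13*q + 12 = (q - 3)*(q - 1)*(q + 4)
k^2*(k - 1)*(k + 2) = k^4 + k^3 - 2*k^2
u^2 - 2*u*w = u*(u - 2*w)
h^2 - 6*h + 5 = (h - 5)*(h - 1)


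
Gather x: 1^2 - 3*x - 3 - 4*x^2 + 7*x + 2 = -4*x^2 + 4*x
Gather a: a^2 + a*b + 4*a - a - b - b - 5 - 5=a^2 + a*(b + 3) - 2*b - 10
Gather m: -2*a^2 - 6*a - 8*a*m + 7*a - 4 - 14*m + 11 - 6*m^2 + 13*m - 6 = -2*a^2 + a - 6*m^2 + m*(-8*a - 1) + 1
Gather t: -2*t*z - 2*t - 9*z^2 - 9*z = t*(-2*z - 2) - 9*z^2 - 9*z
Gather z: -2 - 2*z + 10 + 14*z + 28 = 12*z + 36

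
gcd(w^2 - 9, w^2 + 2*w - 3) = w + 3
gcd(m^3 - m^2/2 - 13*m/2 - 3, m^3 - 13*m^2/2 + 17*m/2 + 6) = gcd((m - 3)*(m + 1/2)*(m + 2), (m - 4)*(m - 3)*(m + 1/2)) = m^2 - 5*m/2 - 3/2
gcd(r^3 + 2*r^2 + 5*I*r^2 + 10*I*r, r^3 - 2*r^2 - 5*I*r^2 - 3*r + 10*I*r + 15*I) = 1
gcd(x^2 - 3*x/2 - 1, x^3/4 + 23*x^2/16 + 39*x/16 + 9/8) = 1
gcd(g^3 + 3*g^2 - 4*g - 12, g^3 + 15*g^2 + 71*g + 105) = g + 3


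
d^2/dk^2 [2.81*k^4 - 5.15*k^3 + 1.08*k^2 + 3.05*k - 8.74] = 33.72*k^2 - 30.9*k + 2.16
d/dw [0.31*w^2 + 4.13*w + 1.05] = 0.62*w + 4.13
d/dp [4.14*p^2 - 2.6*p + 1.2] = 8.28*p - 2.6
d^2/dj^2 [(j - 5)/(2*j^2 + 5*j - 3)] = 2*((5 - 6*j)*(2*j^2 + 5*j - 3) + (j - 5)*(4*j + 5)^2)/(2*j^2 + 5*j - 3)^3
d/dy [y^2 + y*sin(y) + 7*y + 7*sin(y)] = y*cos(y) + 2*y + sin(y) + 7*cos(y) + 7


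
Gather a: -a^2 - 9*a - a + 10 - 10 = -a^2 - 10*a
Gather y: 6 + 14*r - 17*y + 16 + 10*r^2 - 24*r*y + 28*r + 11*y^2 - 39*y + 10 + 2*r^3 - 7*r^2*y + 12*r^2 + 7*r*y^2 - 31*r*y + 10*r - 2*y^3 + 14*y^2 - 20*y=2*r^3 + 22*r^2 + 52*r - 2*y^3 + y^2*(7*r + 25) + y*(-7*r^2 - 55*r - 76) + 32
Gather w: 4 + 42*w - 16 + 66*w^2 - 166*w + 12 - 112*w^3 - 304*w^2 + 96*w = -112*w^3 - 238*w^2 - 28*w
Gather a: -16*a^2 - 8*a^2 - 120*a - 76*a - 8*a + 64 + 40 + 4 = -24*a^2 - 204*a + 108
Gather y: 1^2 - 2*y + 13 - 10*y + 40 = 54 - 12*y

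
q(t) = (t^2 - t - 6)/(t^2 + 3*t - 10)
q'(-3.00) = 0.88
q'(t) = (-2*t - 3)*(t^2 - t - 6)/(t^2 + 3*t - 10)^2 + (2*t - 1)/(t^2 + 3*t - 10) = 4*(t^2 - 2*t + 7)/(t^4 + 6*t^3 - 11*t^2 - 60*t + 100)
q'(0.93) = 0.60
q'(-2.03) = 0.42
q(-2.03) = -0.01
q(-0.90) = 0.36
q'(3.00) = 0.62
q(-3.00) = -0.60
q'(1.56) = 3.03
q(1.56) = 1.78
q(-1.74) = 0.10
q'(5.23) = 0.09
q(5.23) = 0.49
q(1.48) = 1.57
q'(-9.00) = 0.22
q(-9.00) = 1.91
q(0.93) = 0.96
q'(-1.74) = 0.36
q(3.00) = 0.00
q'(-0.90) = 0.27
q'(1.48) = 2.19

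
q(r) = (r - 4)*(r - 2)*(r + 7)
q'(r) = (r - 4)*(r - 2) + (r - 4)*(r + 7) + (r - 2)*(r + 7)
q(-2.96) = 139.47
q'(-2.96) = -13.64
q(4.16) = 3.86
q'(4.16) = 26.24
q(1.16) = 19.47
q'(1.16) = -27.64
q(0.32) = 45.26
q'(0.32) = -33.05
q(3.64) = -6.28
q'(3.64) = 13.03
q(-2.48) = 131.22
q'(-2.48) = -20.51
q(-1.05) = 91.64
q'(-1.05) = -32.79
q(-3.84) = 144.68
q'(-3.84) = 2.56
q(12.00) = 1520.00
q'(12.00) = 422.00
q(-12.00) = -1120.00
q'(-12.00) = 374.00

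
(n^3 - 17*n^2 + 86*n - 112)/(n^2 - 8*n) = n - 9 + 14/n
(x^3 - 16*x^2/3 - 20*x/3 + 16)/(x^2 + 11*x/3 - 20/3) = (x^2 - 4*x - 12)/(x + 5)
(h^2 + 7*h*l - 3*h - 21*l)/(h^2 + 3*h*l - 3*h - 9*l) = (h + 7*l)/(h + 3*l)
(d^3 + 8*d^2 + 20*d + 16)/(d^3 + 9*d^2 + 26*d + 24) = (d + 2)/(d + 3)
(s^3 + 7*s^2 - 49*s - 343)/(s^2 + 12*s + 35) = (s^2 - 49)/(s + 5)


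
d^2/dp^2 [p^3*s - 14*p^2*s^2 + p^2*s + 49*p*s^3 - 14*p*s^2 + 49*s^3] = 2*s*(3*p - 14*s + 1)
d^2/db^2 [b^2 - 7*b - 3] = 2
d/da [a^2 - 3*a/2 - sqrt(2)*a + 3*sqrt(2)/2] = 2*a - 3/2 - sqrt(2)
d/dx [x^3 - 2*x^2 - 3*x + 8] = 3*x^2 - 4*x - 3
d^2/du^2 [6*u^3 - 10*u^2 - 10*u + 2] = 36*u - 20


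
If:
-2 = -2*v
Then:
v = 1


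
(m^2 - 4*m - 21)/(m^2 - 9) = (m - 7)/(m - 3)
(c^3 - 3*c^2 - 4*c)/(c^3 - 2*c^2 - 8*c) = (c + 1)/(c + 2)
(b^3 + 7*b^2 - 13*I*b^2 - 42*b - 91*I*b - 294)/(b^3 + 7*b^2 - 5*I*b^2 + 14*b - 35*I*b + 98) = (b - 6*I)/(b + 2*I)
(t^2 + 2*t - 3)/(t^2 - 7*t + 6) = (t + 3)/(t - 6)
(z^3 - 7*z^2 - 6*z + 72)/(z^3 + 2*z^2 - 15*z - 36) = (z - 6)/(z + 3)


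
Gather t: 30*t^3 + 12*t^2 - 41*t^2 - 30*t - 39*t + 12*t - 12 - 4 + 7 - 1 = 30*t^3 - 29*t^2 - 57*t - 10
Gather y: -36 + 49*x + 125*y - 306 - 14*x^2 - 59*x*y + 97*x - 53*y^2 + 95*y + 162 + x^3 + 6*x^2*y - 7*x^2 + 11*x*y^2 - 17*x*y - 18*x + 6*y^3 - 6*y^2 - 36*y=x^3 - 21*x^2 + 128*x + 6*y^3 + y^2*(11*x - 59) + y*(6*x^2 - 76*x + 184) - 180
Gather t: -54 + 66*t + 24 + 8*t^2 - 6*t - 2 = 8*t^2 + 60*t - 32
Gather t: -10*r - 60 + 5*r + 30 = -5*r - 30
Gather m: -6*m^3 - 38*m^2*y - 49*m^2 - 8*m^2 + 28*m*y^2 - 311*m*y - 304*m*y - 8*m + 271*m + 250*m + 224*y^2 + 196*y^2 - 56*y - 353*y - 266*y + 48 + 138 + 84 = -6*m^3 + m^2*(-38*y - 57) + m*(28*y^2 - 615*y + 513) + 420*y^2 - 675*y + 270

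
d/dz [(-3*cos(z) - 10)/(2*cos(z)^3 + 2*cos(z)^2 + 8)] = -(49*cos(z) + 33*cos(2*z) + 3*cos(3*z) + 9)*sin(z)/(4*(cos(z)^3 + cos(z)^2 + 4)^2)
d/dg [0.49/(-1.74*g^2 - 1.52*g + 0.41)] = (1.7052*g + 0.7448)/(1.74*g^2 + 1.52*g - 0.41)^2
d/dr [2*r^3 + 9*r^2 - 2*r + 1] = 6*r^2 + 18*r - 2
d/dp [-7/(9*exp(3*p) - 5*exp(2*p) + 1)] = (189*exp(p) - 70)*exp(2*p)/(9*exp(3*p) - 5*exp(2*p) + 1)^2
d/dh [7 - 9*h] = -9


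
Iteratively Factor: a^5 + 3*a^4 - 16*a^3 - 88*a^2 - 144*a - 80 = (a + 2)*(a^4 + a^3 - 18*a^2 - 52*a - 40) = (a + 2)^2*(a^3 - a^2 - 16*a - 20) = (a - 5)*(a + 2)^2*(a^2 + 4*a + 4) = (a - 5)*(a + 2)^3*(a + 2)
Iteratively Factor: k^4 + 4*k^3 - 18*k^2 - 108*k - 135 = (k + 3)*(k^3 + k^2 - 21*k - 45) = (k + 3)^2*(k^2 - 2*k - 15) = (k - 5)*(k + 3)^2*(k + 3)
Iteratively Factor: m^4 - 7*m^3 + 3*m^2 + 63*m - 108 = (m - 3)*(m^3 - 4*m^2 - 9*m + 36) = (m - 3)^2*(m^2 - m - 12) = (m - 4)*(m - 3)^2*(m + 3)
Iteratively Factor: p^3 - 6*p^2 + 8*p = (p - 2)*(p^2 - 4*p) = p*(p - 2)*(p - 4)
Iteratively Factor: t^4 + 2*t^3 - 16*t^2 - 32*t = (t + 4)*(t^3 - 2*t^2 - 8*t) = (t + 2)*(t + 4)*(t^2 - 4*t) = t*(t + 2)*(t + 4)*(t - 4)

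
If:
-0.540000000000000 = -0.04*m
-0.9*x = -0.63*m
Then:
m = 13.50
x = 9.45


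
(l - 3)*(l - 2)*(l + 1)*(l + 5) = l^4 + l^3 - 19*l^2 + 11*l + 30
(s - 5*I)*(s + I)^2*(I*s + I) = I*s^4 + 3*s^3 + I*s^3 + 3*s^2 + 9*I*s^2 - 5*s + 9*I*s - 5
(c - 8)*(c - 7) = c^2 - 15*c + 56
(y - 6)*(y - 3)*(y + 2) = y^3 - 7*y^2 + 36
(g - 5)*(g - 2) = g^2 - 7*g + 10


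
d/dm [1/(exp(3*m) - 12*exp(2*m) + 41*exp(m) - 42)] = (-3*exp(2*m) + 24*exp(m) - 41)*exp(m)/(exp(3*m) - 12*exp(2*m) + 41*exp(m) - 42)^2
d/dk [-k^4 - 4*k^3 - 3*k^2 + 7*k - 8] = -4*k^3 - 12*k^2 - 6*k + 7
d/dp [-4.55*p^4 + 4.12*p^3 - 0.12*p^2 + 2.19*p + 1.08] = -18.2*p^3 + 12.36*p^2 - 0.24*p + 2.19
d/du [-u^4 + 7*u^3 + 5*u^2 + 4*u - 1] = -4*u^3 + 21*u^2 + 10*u + 4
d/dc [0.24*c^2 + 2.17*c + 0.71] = 0.48*c + 2.17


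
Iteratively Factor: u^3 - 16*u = (u + 4)*(u^2 - 4*u) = u*(u + 4)*(u - 4)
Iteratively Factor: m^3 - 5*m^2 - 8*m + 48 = (m + 3)*(m^2 - 8*m + 16) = (m - 4)*(m + 3)*(m - 4)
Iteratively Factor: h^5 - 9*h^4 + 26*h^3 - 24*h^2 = (h - 4)*(h^4 - 5*h^3 + 6*h^2) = (h - 4)*(h - 2)*(h^3 - 3*h^2) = (h - 4)*(h - 3)*(h - 2)*(h^2) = h*(h - 4)*(h - 3)*(h - 2)*(h)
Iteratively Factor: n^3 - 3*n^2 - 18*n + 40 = (n - 2)*(n^2 - n - 20) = (n - 5)*(n - 2)*(n + 4)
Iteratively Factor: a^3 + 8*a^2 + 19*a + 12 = (a + 4)*(a^2 + 4*a + 3) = (a + 1)*(a + 4)*(a + 3)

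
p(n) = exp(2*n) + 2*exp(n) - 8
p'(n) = 2*exp(2*n) + 2*exp(n)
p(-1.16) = -7.27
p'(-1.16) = 0.82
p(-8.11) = -8.00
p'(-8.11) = 0.00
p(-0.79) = -6.89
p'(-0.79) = 1.32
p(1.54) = 23.09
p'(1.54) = 52.85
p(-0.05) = -5.19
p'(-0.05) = 3.71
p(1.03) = 5.45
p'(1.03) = 21.29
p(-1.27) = -7.36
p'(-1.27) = 0.72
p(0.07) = -4.70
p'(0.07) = 4.45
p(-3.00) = -7.90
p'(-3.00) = 0.10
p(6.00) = 163553.65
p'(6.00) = 326316.44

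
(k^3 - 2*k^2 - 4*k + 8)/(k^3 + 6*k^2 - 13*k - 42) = (k^2 - 4*k + 4)/(k^2 + 4*k - 21)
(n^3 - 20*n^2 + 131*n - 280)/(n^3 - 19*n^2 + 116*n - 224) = (n - 5)/(n - 4)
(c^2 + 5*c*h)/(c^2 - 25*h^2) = c/(c - 5*h)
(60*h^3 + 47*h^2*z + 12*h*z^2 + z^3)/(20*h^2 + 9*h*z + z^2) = 3*h + z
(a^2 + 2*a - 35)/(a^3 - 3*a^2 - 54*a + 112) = (a - 5)/(a^2 - 10*a + 16)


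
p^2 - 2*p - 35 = (p - 7)*(p + 5)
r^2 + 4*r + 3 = (r + 1)*(r + 3)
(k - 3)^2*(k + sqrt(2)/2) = k^3 - 6*k^2 + sqrt(2)*k^2/2 - 3*sqrt(2)*k + 9*k + 9*sqrt(2)/2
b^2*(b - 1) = b^3 - b^2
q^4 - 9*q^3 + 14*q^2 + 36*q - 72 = (q - 6)*(q - 3)*(q - 2)*(q + 2)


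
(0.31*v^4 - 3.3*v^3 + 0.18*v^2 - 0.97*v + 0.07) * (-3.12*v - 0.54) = -0.9672*v^5 + 10.1286*v^4 + 1.2204*v^3 + 2.9292*v^2 + 0.3054*v - 0.0378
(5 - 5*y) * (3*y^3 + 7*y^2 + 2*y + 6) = -15*y^4 - 20*y^3 + 25*y^2 - 20*y + 30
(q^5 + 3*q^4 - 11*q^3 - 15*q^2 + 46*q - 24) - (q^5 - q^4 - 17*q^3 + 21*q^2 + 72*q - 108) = 4*q^4 + 6*q^3 - 36*q^2 - 26*q + 84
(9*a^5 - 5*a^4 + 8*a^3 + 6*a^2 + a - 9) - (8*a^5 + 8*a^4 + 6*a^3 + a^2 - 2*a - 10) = a^5 - 13*a^4 + 2*a^3 + 5*a^2 + 3*a + 1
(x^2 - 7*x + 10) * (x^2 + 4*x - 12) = x^4 - 3*x^3 - 30*x^2 + 124*x - 120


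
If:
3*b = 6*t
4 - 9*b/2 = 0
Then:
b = 8/9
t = 4/9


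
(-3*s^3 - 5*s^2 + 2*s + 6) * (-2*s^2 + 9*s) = 6*s^5 - 17*s^4 - 49*s^3 + 6*s^2 + 54*s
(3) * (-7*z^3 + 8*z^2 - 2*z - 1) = -21*z^3 + 24*z^2 - 6*z - 3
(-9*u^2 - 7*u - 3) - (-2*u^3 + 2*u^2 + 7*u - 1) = 2*u^3 - 11*u^2 - 14*u - 2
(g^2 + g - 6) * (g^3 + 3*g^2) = g^5 + 4*g^4 - 3*g^3 - 18*g^2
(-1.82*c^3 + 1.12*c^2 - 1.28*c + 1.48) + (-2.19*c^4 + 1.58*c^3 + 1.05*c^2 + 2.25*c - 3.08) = -2.19*c^4 - 0.24*c^3 + 2.17*c^2 + 0.97*c - 1.6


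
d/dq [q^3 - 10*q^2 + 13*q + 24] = 3*q^2 - 20*q + 13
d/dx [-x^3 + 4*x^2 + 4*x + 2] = -3*x^2 + 8*x + 4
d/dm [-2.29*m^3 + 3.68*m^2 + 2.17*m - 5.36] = -6.87*m^2 + 7.36*m + 2.17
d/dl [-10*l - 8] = -10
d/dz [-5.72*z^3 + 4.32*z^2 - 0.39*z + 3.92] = -17.16*z^2 + 8.64*z - 0.39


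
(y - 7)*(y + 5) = y^2 - 2*y - 35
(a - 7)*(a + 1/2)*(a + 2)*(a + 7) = a^4 + 5*a^3/2 - 48*a^2 - 245*a/2 - 49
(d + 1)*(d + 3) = d^2 + 4*d + 3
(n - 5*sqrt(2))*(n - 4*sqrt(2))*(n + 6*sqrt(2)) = n^3 - 3*sqrt(2)*n^2 - 68*n + 240*sqrt(2)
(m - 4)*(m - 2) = m^2 - 6*m + 8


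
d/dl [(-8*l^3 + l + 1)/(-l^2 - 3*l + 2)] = ((2*l + 3)*(-8*l^3 + l + 1) + (24*l^2 - 1)*(l^2 + 3*l - 2))/(l^2 + 3*l - 2)^2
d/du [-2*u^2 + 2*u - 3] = 2 - 4*u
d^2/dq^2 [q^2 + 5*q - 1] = 2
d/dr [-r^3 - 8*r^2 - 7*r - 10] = -3*r^2 - 16*r - 7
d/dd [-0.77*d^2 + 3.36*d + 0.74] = 3.36 - 1.54*d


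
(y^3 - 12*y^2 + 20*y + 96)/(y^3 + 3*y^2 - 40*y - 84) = (y - 8)/(y + 7)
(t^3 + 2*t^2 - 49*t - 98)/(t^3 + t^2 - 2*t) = (t^2 - 49)/(t*(t - 1))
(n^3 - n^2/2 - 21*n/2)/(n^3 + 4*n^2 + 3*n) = (n - 7/2)/(n + 1)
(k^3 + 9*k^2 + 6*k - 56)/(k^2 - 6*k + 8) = (k^2 + 11*k + 28)/(k - 4)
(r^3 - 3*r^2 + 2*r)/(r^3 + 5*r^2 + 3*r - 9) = r*(r - 2)/(r^2 + 6*r + 9)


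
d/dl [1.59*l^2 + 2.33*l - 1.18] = 3.18*l + 2.33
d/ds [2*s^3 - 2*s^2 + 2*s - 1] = 6*s^2 - 4*s + 2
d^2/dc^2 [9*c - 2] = 0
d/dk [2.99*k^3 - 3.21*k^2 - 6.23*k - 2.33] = 8.97*k^2 - 6.42*k - 6.23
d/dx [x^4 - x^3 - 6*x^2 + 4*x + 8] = 4*x^3 - 3*x^2 - 12*x + 4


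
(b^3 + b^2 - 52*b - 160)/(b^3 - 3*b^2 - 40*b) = (b + 4)/b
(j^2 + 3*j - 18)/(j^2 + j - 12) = (j + 6)/(j + 4)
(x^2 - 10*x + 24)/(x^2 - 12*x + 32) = (x - 6)/(x - 8)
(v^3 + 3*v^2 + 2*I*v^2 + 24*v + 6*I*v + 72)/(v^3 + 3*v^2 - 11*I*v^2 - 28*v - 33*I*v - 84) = (v + 6*I)/(v - 7*I)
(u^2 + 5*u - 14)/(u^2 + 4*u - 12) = (u + 7)/(u + 6)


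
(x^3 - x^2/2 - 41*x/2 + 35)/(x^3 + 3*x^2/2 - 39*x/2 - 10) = (2*x^2 - 11*x + 14)/(2*x^2 - 7*x - 4)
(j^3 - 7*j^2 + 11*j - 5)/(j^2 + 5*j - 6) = (j^2 - 6*j + 5)/(j + 6)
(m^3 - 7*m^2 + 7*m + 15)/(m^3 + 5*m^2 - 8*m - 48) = (m^2 - 4*m - 5)/(m^2 + 8*m + 16)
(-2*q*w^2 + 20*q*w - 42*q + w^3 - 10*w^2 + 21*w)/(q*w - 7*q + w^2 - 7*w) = (-2*q*w + 6*q + w^2 - 3*w)/(q + w)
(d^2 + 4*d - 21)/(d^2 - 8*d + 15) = (d + 7)/(d - 5)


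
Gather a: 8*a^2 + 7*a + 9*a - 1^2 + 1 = 8*a^2 + 16*a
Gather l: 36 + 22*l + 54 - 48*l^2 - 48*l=-48*l^2 - 26*l + 90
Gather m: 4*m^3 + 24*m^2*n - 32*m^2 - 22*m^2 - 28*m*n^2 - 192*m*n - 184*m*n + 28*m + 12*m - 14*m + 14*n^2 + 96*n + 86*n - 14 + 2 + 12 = 4*m^3 + m^2*(24*n - 54) + m*(-28*n^2 - 376*n + 26) + 14*n^2 + 182*n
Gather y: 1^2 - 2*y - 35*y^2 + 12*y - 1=-35*y^2 + 10*y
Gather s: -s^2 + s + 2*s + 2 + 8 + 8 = -s^2 + 3*s + 18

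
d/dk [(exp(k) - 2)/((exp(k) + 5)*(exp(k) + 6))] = (-exp(2*k) + 4*exp(k) + 52)*exp(k)/(exp(4*k) + 22*exp(3*k) + 181*exp(2*k) + 660*exp(k) + 900)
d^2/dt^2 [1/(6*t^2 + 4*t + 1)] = 4*(-18*t^2 - 12*t + 8*(3*t + 1)^2 - 3)/(6*t^2 + 4*t + 1)^3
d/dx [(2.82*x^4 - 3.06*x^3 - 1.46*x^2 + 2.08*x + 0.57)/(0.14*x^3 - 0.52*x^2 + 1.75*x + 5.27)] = (0.3948*x^6 - 2.9328*x^5 + 16.6006*x^4 + 48.1532*x^3 - 50.0914*x^2 - 14.7956*x + 9.9641)/(0.0196*x^6 - 0.1456*x^5 + 0.7604*x^4 - 0.3444*x^3 - 2.4183*x^2 + 18.445*x + 27.7729)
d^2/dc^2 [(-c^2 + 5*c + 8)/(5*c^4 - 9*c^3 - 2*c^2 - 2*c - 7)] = 2*(-75*c^8 + 885*c^7 + 109*c^6 - 4395*c^5 + 3222*c^4 + 3117*c^3 + 360*c^2 - 1626*c - 199)/(125*c^12 - 675*c^11 + 1065*c^10 - 339*c^9 - 411*c^8 + 1416*c^7 - 1445*c^6 - 468*c^5 - 129*c^4 - 1499*c^3 - 378*c^2 - 294*c - 343)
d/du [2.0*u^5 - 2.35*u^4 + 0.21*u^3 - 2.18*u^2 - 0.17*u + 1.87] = 10.0*u^4 - 9.4*u^3 + 0.63*u^2 - 4.36*u - 0.17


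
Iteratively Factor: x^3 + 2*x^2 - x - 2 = (x + 1)*(x^2 + x - 2) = (x - 1)*(x + 1)*(x + 2)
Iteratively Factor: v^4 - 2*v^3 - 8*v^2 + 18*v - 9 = (v - 3)*(v^3 + v^2 - 5*v + 3) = (v - 3)*(v - 1)*(v^2 + 2*v - 3) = (v - 3)*(v - 1)^2*(v + 3)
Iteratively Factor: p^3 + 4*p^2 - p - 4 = (p - 1)*(p^2 + 5*p + 4) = (p - 1)*(p + 1)*(p + 4)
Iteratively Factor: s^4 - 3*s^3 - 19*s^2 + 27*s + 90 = (s + 3)*(s^3 - 6*s^2 - s + 30) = (s - 5)*(s + 3)*(s^2 - s - 6) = (s - 5)*(s + 2)*(s + 3)*(s - 3)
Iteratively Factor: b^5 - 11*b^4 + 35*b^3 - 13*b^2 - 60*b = (b + 1)*(b^4 - 12*b^3 + 47*b^2 - 60*b) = (b - 3)*(b + 1)*(b^3 - 9*b^2 + 20*b) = (b - 4)*(b - 3)*(b + 1)*(b^2 - 5*b) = b*(b - 4)*(b - 3)*(b + 1)*(b - 5)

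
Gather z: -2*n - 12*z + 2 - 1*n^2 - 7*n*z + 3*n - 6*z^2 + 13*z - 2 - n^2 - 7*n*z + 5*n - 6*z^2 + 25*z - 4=-2*n^2 + 6*n - 12*z^2 + z*(26 - 14*n) - 4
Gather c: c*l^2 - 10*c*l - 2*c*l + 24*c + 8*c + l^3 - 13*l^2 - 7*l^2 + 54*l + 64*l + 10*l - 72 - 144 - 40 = c*(l^2 - 12*l + 32) + l^3 - 20*l^2 + 128*l - 256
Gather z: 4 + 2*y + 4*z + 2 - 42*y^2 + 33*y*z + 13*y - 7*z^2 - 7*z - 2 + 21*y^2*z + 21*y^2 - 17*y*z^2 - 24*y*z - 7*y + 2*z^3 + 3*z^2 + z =-21*y^2 + 8*y + 2*z^3 + z^2*(-17*y - 4) + z*(21*y^2 + 9*y - 2) + 4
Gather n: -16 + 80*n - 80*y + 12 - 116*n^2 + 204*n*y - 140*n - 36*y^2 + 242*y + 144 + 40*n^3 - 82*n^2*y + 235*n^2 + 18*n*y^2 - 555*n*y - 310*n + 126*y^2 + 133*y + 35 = 40*n^3 + n^2*(119 - 82*y) + n*(18*y^2 - 351*y - 370) + 90*y^2 + 295*y + 175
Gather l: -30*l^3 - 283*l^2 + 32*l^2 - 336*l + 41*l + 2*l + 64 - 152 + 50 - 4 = -30*l^3 - 251*l^2 - 293*l - 42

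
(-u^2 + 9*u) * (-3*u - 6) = 3*u^3 - 21*u^2 - 54*u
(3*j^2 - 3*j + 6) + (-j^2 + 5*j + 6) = 2*j^2 + 2*j + 12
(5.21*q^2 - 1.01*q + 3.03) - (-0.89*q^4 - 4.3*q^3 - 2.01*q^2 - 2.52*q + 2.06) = 0.89*q^4 + 4.3*q^3 + 7.22*q^2 + 1.51*q + 0.97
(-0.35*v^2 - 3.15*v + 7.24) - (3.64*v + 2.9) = -0.35*v^2 - 6.79*v + 4.34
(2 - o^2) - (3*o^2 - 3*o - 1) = -4*o^2 + 3*o + 3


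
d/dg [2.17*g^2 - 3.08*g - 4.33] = 4.34*g - 3.08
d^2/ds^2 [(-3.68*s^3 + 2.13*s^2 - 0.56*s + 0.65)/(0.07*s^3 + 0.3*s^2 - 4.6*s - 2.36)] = (5.55111512312578e-17*s^7 + 0.175434*s^6 - 7.126224*s^5 - 3.21241199999998*s^4 - 150.386456*s^3 - 232.667184*s^2 - 130.093368*s + 64.313616)/(0.000343*s^9 + 0.00441*s^8 - 0.04872*s^7 - 0.587292*s^6 + 2.90424*s^5 + 22.96632*s^4 - 76.625584*s^3 - 144.80016*s^2 - 76.86048*s - 13.144256)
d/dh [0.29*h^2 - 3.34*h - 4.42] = 0.58*h - 3.34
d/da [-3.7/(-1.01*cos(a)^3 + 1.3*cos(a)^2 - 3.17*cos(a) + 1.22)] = (11.211*cos(a)^2 - 9.62*cos(a) + 11.729)*sin(a)/(1.01*cos(a)^3 - 1.3*cos(a)^2 + 3.17*cos(a) - 1.22)^2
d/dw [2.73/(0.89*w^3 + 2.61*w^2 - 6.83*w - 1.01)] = (-7.2891*w^2 - 14.2506*w + 18.6459)/(0.89*w^3 + 2.61*w^2 - 6.83*w - 1.01)^2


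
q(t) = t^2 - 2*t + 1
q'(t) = 2*t - 2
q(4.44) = 11.83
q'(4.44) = 6.88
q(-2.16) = 9.99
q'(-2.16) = -6.32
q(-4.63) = 31.70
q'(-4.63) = -11.26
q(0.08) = 0.85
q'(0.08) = -1.84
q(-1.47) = 6.10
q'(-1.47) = -4.94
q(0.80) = 0.04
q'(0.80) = -0.40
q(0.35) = 0.42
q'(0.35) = -1.30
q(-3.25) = 18.06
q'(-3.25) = -8.50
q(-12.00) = 169.00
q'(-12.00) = -26.00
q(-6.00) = 49.00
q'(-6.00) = -14.00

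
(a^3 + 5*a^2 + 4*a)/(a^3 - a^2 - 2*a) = (a + 4)/(a - 2)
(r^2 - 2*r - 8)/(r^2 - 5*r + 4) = (r + 2)/(r - 1)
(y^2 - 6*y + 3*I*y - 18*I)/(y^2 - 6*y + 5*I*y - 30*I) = (y + 3*I)/(y + 5*I)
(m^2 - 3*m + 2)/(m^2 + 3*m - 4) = (m - 2)/(m + 4)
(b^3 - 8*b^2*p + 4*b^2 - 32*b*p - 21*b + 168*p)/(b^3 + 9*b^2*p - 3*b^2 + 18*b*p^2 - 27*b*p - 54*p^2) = (b^2 - 8*b*p + 7*b - 56*p)/(b^2 + 9*b*p + 18*p^2)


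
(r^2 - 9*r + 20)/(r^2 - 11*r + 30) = (r - 4)/(r - 6)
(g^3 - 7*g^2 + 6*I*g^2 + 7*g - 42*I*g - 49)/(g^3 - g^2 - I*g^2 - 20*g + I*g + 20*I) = (g^2 + 7*g*(-1 + I) - 49*I)/(g^2 - g - 20)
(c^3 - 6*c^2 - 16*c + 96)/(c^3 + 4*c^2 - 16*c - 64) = (c - 6)/(c + 4)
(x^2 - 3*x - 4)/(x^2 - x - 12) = (x + 1)/(x + 3)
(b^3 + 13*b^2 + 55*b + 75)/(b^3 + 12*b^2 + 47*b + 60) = (b + 5)/(b + 4)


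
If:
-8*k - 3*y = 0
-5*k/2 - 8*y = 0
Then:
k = 0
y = 0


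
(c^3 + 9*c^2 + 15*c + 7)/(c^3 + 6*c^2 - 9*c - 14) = (c + 1)/(c - 2)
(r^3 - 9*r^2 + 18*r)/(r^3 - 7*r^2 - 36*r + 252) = r*(r - 3)/(r^2 - r - 42)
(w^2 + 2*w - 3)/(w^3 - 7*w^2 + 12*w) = (w^2 + 2*w - 3)/(w*(w^2 - 7*w + 12))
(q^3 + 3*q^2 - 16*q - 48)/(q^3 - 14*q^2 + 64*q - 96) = (q^2 + 7*q + 12)/(q^2 - 10*q + 24)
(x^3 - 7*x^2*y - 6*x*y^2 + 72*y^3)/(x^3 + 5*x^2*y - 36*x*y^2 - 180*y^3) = (x^2 - x*y - 12*y^2)/(x^2 + 11*x*y + 30*y^2)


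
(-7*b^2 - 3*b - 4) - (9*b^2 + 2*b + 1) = -16*b^2 - 5*b - 5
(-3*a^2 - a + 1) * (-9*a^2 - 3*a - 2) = 27*a^4 + 18*a^3 - a - 2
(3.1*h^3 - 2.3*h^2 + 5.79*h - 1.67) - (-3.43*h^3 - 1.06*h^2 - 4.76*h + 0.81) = 6.53*h^3 - 1.24*h^2 + 10.55*h - 2.48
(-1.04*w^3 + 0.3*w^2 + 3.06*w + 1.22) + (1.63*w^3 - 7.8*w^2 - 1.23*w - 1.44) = 0.59*w^3 - 7.5*w^2 + 1.83*w - 0.22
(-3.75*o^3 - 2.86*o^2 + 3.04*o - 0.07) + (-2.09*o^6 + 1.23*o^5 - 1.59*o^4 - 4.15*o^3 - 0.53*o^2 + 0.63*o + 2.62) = -2.09*o^6 + 1.23*o^5 - 1.59*o^4 - 7.9*o^3 - 3.39*o^2 + 3.67*o + 2.55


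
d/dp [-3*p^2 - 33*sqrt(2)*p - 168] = -6*p - 33*sqrt(2)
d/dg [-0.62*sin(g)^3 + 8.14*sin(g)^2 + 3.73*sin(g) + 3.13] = (-1.86*sin(g)^2 + 16.28*sin(g) + 3.73)*cos(g)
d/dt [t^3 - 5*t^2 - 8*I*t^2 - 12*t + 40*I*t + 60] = 3*t^2 - 10*t - 16*I*t - 12 + 40*I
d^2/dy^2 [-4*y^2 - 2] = -8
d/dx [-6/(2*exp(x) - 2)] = 3/(4*sinh(x/2)^2)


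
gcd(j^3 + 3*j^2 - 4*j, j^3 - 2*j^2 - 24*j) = j^2 + 4*j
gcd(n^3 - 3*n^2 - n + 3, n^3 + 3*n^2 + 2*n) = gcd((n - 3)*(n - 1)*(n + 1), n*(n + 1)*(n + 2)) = n + 1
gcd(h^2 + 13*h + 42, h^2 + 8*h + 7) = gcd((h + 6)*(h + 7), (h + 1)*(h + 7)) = h + 7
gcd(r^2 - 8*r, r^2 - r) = r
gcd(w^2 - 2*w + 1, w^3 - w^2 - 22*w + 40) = 1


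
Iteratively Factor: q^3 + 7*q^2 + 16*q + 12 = (q + 2)*(q^2 + 5*q + 6) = (q + 2)*(q + 3)*(q + 2)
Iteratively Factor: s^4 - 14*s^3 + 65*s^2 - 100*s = (s - 5)*(s^3 - 9*s^2 + 20*s) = (s - 5)*(s - 4)*(s^2 - 5*s) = s*(s - 5)*(s - 4)*(s - 5)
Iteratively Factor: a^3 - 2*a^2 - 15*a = (a + 3)*(a^2 - 5*a) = a*(a + 3)*(a - 5)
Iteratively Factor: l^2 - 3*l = (l - 3)*(l)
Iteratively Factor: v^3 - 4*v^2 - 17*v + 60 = (v + 4)*(v^2 - 8*v + 15) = (v - 3)*(v + 4)*(v - 5)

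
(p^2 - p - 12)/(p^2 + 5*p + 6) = (p - 4)/(p + 2)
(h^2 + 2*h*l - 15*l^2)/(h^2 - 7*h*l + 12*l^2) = (h + 5*l)/(h - 4*l)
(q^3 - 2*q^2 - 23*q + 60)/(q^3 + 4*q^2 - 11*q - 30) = (q - 4)/(q + 2)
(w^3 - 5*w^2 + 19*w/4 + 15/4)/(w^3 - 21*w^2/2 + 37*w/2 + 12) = (w - 5/2)/(w - 8)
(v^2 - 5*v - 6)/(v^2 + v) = (v - 6)/v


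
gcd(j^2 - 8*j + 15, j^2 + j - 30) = j - 5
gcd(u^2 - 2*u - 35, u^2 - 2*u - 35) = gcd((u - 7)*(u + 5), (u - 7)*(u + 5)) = u^2 - 2*u - 35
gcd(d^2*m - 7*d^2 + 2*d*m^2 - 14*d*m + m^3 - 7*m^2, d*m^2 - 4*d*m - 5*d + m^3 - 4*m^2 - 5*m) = d + m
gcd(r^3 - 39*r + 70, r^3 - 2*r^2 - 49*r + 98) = r^2 + 5*r - 14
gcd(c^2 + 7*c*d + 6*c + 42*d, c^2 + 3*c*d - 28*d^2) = c + 7*d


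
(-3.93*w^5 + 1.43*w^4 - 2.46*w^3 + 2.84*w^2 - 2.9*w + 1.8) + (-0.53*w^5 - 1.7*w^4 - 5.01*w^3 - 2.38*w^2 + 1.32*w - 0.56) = -4.46*w^5 - 0.27*w^4 - 7.47*w^3 + 0.46*w^2 - 1.58*w + 1.24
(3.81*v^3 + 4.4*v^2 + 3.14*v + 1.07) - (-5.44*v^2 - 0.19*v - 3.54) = 3.81*v^3 + 9.84*v^2 + 3.33*v + 4.61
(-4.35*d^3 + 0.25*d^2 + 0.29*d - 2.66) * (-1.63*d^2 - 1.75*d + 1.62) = 7.0905*d^5 + 7.205*d^4 - 7.9572*d^3 + 4.2333*d^2 + 5.1248*d - 4.3092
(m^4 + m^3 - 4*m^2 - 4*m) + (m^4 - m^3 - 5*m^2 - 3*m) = 2*m^4 - 9*m^2 - 7*m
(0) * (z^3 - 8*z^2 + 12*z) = 0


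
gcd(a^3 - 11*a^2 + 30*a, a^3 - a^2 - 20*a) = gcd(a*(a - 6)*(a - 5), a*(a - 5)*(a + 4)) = a^2 - 5*a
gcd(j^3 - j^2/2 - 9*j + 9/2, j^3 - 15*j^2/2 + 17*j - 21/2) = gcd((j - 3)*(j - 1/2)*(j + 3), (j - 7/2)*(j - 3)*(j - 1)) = j - 3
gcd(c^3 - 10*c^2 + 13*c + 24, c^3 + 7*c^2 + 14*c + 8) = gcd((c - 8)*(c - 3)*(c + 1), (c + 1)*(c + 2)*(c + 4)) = c + 1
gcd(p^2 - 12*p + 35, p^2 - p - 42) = p - 7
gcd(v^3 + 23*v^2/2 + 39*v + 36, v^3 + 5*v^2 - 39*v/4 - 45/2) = v^2 + 15*v/2 + 9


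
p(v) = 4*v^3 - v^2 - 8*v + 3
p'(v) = 12*v^2 - 2*v - 8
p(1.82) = 9.24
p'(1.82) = 28.11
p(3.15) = 92.90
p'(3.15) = 104.77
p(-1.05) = 5.67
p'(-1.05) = 7.33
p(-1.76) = -7.82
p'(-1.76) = 32.69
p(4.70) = 358.60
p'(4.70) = 247.68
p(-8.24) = -2236.88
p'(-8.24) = 823.25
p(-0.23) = 4.74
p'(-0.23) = -6.91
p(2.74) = 55.86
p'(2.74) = 76.61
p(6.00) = 783.00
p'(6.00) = 412.00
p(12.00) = 6675.00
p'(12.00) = 1696.00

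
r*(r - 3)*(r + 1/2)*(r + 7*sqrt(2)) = r^4 - 5*r^3/2 + 7*sqrt(2)*r^3 - 35*sqrt(2)*r^2/2 - 3*r^2/2 - 21*sqrt(2)*r/2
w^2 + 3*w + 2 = (w + 1)*(w + 2)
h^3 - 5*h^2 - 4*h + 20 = (h - 5)*(h - 2)*(h + 2)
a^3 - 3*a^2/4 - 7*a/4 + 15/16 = (a - 3/2)*(a - 1/2)*(a + 5/4)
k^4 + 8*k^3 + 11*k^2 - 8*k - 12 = (k - 1)*(k + 1)*(k + 2)*(k + 6)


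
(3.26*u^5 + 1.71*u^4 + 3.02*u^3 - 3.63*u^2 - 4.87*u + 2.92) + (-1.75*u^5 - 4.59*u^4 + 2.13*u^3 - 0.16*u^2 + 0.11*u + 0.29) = 1.51*u^5 - 2.88*u^4 + 5.15*u^3 - 3.79*u^2 - 4.76*u + 3.21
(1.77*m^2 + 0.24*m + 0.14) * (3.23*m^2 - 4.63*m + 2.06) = 5.7171*m^4 - 7.4199*m^3 + 2.9872*m^2 - 0.1538*m + 0.2884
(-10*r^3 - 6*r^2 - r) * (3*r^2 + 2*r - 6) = -30*r^5 - 38*r^4 + 45*r^3 + 34*r^2 + 6*r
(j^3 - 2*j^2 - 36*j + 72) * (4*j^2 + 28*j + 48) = 4*j^5 + 20*j^4 - 152*j^3 - 816*j^2 + 288*j + 3456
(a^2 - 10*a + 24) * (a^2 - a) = a^4 - 11*a^3 + 34*a^2 - 24*a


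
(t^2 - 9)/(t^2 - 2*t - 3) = (t + 3)/(t + 1)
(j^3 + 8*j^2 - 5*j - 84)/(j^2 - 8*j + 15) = (j^2 + 11*j + 28)/(j - 5)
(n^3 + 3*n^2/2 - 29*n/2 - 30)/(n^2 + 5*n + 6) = (n^2 - 3*n/2 - 10)/(n + 2)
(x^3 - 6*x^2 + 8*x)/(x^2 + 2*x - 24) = x*(x - 2)/(x + 6)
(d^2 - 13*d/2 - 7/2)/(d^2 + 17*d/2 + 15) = (2*d^2 - 13*d - 7)/(2*d^2 + 17*d + 30)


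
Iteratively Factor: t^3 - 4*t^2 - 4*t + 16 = (t - 2)*(t^2 - 2*t - 8) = (t - 2)*(t + 2)*(t - 4)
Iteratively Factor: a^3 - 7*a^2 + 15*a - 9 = (a - 3)*(a^2 - 4*a + 3) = (a - 3)^2*(a - 1)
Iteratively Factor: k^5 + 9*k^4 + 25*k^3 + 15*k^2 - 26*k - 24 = (k + 1)*(k^4 + 8*k^3 + 17*k^2 - 2*k - 24) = (k + 1)*(k + 3)*(k^3 + 5*k^2 + 2*k - 8) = (k + 1)*(k + 3)*(k + 4)*(k^2 + k - 2) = (k + 1)*(k + 2)*(k + 3)*(k + 4)*(k - 1)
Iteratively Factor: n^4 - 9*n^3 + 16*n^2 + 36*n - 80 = (n + 2)*(n^3 - 11*n^2 + 38*n - 40) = (n - 5)*(n + 2)*(n^2 - 6*n + 8) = (n - 5)*(n - 2)*(n + 2)*(n - 4)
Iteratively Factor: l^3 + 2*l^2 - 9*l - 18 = (l + 3)*(l^2 - l - 6) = (l + 2)*(l + 3)*(l - 3)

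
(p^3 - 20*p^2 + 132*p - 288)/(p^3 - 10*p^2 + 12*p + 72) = (p - 8)/(p + 2)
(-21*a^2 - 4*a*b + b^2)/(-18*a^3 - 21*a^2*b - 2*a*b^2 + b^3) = (7*a - b)/(6*a^2 + 5*a*b - b^2)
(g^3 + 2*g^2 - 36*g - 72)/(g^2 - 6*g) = g + 8 + 12/g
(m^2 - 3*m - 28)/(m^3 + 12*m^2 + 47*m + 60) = (m - 7)/(m^2 + 8*m + 15)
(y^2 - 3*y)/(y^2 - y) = (y - 3)/(y - 1)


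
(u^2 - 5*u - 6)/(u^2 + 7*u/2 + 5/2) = 2*(u - 6)/(2*u + 5)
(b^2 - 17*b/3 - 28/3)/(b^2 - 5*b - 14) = (b + 4/3)/(b + 2)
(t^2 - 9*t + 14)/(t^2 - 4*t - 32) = (-t^2 + 9*t - 14)/(-t^2 + 4*t + 32)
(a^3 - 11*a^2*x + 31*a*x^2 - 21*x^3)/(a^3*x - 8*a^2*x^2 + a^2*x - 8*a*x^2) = (a^3 - 11*a^2*x + 31*a*x^2 - 21*x^3)/(a*x*(a^2 - 8*a*x + a - 8*x))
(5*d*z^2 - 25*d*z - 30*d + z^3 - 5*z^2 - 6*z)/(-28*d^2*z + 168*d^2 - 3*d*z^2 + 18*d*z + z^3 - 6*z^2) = (5*d*z + 5*d + z^2 + z)/(-28*d^2 - 3*d*z + z^2)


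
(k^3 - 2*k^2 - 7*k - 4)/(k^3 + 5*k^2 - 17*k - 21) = (k^2 - 3*k - 4)/(k^2 + 4*k - 21)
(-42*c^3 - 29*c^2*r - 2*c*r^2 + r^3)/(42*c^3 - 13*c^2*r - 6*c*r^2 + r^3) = (2*c + r)/(-2*c + r)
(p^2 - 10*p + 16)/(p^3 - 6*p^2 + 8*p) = (p - 8)/(p*(p - 4))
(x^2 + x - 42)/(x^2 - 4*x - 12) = (x + 7)/(x + 2)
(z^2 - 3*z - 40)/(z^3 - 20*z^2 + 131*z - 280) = (z + 5)/(z^2 - 12*z + 35)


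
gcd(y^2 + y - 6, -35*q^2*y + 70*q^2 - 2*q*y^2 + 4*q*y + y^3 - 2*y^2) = y - 2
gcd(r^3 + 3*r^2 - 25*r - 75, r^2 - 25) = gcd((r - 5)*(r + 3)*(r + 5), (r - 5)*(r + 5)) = r^2 - 25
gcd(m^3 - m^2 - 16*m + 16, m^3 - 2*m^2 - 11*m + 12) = m^2 - 5*m + 4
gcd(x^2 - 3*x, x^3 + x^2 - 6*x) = x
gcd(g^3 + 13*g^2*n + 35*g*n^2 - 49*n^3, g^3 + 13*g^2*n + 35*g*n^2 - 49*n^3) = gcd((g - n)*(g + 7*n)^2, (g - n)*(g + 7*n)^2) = g^3 + 13*g^2*n + 35*g*n^2 - 49*n^3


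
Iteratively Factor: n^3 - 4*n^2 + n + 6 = (n - 2)*(n^2 - 2*n - 3) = (n - 3)*(n - 2)*(n + 1)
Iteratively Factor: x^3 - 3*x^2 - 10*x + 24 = (x - 2)*(x^2 - x - 12) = (x - 4)*(x - 2)*(x + 3)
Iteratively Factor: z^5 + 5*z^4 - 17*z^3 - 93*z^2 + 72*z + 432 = (z + 3)*(z^4 + 2*z^3 - 23*z^2 - 24*z + 144) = (z + 3)*(z + 4)*(z^3 - 2*z^2 - 15*z + 36) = (z - 3)*(z + 3)*(z + 4)*(z^2 + z - 12) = (z - 3)*(z + 3)*(z + 4)^2*(z - 3)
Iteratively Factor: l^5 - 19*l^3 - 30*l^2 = (l + 3)*(l^4 - 3*l^3 - 10*l^2) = l*(l + 3)*(l^3 - 3*l^2 - 10*l) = l*(l - 5)*(l + 3)*(l^2 + 2*l) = l*(l - 5)*(l + 2)*(l + 3)*(l)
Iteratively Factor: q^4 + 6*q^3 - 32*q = (q + 4)*(q^3 + 2*q^2 - 8*q) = (q + 4)^2*(q^2 - 2*q) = q*(q + 4)^2*(q - 2)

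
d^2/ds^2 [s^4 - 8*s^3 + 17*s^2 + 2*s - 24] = 12*s^2 - 48*s + 34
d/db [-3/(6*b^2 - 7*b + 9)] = 3*(12*b - 7)/(6*b^2 - 7*b + 9)^2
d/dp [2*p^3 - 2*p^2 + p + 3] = 6*p^2 - 4*p + 1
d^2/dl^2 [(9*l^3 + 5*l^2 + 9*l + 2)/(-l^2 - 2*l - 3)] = 2*(-8*l^3 - 123*l^2 - 174*l + 7)/(l^6 + 6*l^5 + 21*l^4 + 44*l^3 + 63*l^2 + 54*l + 27)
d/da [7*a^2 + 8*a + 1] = 14*a + 8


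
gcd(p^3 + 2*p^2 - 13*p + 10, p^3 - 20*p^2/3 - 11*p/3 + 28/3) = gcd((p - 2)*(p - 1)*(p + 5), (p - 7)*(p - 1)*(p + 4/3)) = p - 1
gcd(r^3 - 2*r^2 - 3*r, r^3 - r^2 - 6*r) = r^2 - 3*r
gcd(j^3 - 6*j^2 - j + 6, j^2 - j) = j - 1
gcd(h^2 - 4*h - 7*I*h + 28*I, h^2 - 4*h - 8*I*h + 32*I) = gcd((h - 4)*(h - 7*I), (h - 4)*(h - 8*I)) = h - 4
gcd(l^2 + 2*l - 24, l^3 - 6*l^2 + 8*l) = l - 4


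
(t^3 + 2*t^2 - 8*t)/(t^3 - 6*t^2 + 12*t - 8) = t*(t + 4)/(t^2 - 4*t + 4)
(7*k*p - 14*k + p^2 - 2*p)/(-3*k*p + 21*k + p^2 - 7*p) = (-7*k*p + 14*k - p^2 + 2*p)/(3*k*p - 21*k - p^2 + 7*p)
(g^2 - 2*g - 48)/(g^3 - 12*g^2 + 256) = (g + 6)/(g^2 - 4*g - 32)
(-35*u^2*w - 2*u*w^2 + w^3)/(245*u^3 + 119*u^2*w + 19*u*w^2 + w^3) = w*(-7*u + w)/(49*u^2 + 14*u*w + w^2)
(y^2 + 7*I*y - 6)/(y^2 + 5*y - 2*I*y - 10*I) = (y^2 + 7*I*y - 6)/(y^2 + y*(5 - 2*I) - 10*I)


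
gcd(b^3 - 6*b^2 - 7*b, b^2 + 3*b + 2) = b + 1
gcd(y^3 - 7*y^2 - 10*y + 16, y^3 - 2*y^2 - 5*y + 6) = y^2 + y - 2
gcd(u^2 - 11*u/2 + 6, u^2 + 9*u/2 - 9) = u - 3/2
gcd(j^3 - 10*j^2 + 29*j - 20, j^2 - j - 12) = j - 4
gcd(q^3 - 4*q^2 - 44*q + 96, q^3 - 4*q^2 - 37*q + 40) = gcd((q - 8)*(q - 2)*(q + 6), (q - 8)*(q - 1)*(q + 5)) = q - 8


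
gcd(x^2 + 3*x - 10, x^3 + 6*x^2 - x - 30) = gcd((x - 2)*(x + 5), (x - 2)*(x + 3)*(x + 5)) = x^2 + 3*x - 10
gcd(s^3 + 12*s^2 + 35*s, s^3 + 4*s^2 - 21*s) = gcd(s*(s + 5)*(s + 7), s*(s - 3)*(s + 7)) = s^2 + 7*s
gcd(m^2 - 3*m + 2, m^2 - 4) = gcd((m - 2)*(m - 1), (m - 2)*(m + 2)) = m - 2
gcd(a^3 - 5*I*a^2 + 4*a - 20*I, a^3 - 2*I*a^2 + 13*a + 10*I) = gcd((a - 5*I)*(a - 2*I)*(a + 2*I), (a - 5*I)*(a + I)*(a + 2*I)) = a^2 - 3*I*a + 10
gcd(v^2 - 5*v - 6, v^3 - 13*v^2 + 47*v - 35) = 1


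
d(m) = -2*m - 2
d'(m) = -2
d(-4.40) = 6.80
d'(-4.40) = -2.00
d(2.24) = -6.48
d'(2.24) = -2.00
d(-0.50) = -1.00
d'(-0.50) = -2.00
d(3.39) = -8.78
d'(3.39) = -2.00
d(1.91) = -5.82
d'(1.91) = -2.00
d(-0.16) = -1.68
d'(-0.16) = -2.00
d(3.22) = -8.44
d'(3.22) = -2.00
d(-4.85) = 7.70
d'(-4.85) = -2.00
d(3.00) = -8.00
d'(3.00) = -2.00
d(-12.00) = 22.00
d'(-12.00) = -2.00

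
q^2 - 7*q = q*(q - 7)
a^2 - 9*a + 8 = (a - 8)*(a - 1)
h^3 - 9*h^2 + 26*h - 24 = (h - 4)*(h - 3)*(h - 2)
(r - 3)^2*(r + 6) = r^3 - 27*r + 54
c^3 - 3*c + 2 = (c - 1)^2*(c + 2)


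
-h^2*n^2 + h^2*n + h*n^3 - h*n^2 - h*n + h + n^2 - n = (-h + n)*(n - 1)*(h*n + 1)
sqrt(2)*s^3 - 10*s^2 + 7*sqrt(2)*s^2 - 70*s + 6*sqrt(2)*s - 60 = (s + 6)*(s - 5*sqrt(2))*(sqrt(2)*s + sqrt(2))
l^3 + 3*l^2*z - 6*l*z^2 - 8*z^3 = (l - 2*z)*(l + z)*(l + 4*z)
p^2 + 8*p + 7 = (p + 1)*(p + 7)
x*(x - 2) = x^2 - 2*x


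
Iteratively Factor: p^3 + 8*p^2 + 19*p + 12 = (p + 4)*(p^2 + 4*p + 3) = (p + 3)*(p + 4)*(p + 1)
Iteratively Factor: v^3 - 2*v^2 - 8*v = (v)*(v^2 - 2*v - 8) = v*(v + 2)*(v - 4)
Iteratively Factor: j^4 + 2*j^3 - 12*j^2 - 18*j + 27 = (j + 3)*(j^3 - j^2 - 9*j + 9) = (j + 3)^2*(j^2 - 4*j + 3) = (j - 3)*(j + 3)^2*(j - 1)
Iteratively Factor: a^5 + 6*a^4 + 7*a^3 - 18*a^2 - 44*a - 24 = (a + 1)*(a^4 + 5*a^3 + 2*a^2 - 20*a - 24) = (a + 1)*(a + 2)*(a^3 + 3*a^2 - 4*a - 12) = (a + 1)*(a + 2)^2*(a^2 + a - 6) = (a + 1)*(a + 2)^2*(a + 3)*(a - 2)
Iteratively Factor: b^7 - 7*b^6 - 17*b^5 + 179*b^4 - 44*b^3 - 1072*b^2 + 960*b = (b + 3)*(b^6 - 10*b^5 + 13*b^4 + 140*b^3 - 464*b^2 + 320*b) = b*(b + 3)*(b^5 - 10*b^4 + 13*b^3 + 140*b^2 - 464*b + 320) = b*(b - 1)*(b + 3)*(b^4 - 9*b^3 + 4*b^2 + 144*b - 320) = b*(b - 4)*(b - 1)*(b + 3)*(b^3 - 5*b^2 - 16*b + 80) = b*(b - 4)*(b - 1)*(b + 3)*(b + 4)*(b^2 - 9*b + 20) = b*(b - 4)^2*(b - 1)*(b + 3)*(b + 4)*(b - 5)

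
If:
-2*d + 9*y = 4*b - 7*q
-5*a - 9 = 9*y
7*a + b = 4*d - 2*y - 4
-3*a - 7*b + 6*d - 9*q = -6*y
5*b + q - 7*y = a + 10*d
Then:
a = -351/4567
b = -6177/4567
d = 445/9134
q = 2155/4567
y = -4372/4567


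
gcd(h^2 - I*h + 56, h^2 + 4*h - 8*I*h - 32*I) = h - 8*I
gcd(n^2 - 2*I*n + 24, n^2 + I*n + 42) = n - 6*I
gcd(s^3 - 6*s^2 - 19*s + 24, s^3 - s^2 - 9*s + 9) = s^2 + 2*s - 3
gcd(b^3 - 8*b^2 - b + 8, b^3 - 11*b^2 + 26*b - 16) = b^2 - 9*b + 8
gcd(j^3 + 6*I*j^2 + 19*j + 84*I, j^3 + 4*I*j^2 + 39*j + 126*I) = j^2 + 10*I*j - 21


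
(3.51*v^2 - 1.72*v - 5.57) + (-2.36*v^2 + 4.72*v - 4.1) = 1.15*v^2 + 3.0*v - 9.67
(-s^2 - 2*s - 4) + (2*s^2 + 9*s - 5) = s^2 + 7*s - 9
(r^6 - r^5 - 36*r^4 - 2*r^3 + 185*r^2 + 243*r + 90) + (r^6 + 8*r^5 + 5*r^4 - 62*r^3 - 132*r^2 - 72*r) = 2*r^6 + 7*r^5 - 31*r^4 - 64*r^3 + 53*r^2 + 171*r + 90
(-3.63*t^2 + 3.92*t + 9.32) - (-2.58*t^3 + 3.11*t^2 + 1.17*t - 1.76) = 2.58*t^3 - 6.74*t^2 + 2.75*t + 11.08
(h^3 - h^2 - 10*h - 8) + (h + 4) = h^3 - h^2 - 9*h - 4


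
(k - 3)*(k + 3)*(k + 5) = k^3 + 5*k^2 - 9*k - 45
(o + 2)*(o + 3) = o^2 + 5*o + 6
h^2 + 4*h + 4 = (h + 2)^2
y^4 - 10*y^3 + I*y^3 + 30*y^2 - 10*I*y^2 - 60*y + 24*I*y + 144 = (y - 6)*(y - 4)*(y - 2*I)*(y + 3*I)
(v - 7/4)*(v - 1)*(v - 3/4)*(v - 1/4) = v^4 - 15*v^3/4 + 75*v^2/16 - 145*v/64 + 21/64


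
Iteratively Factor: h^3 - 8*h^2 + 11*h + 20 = (h - 4)*(h^2 - 4*h - 5) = (h - 5)*(h - 4)*(h + 1)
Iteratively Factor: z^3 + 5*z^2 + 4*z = (z + 4)*(z^2 + z) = (z + 1)*(z + 4)*(z)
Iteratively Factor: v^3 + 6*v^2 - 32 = (v + 4)*(v^2 + 2*v - 8) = (v - 2)*(v + 4)*(v + 4)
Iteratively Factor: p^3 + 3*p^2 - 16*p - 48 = (p + 3)*(p^2 - 16) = (p + 3)*(p + 4)*(p - 4)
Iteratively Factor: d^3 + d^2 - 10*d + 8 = (d + 4)*(d^2 - 3*d + 2) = (d - 2)*(d + 4)*(d - 1)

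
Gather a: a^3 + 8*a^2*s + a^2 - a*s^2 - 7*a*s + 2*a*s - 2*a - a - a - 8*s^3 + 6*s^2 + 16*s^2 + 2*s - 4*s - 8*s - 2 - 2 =a^3 + a^2*(8*s + 1) + a*(-s^2 - 5*s - 4) - 8*s^3 + 22*s^2 - 10*s - 4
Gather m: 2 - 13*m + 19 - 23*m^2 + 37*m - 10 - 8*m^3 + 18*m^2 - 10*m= -8*m^3 - 5*m^2 + 14*m + 11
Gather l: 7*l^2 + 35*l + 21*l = 7*l^2 + 56*l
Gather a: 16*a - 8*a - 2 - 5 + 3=8*a - 4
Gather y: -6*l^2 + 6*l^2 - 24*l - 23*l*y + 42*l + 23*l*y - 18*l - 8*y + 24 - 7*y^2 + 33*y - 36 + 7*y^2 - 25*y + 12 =0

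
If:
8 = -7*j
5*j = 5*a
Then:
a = -8/7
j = -8/7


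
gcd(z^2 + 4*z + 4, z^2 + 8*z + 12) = z + 2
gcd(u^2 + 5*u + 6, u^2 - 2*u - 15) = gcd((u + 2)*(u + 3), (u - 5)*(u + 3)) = u + 3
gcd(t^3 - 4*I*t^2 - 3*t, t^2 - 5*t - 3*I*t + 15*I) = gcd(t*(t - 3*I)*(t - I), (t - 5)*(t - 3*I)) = t - 3*I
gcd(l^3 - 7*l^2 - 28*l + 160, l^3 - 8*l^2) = l - 8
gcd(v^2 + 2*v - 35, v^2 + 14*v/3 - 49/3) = v + 7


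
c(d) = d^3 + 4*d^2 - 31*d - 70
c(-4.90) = 60.29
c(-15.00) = -2080.00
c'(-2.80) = -29.88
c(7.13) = 274.78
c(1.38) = -102.53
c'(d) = 3*d^2 + 8*d - 31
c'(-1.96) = -35.16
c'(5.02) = 84.76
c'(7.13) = 178.55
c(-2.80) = 26.21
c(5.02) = 1.69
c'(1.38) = -14.25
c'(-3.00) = -28.00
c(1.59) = -105.16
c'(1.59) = -10.70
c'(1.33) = -15.05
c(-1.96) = -1.40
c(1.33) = -101.80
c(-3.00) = 32.00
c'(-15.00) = 524.00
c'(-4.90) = 1.83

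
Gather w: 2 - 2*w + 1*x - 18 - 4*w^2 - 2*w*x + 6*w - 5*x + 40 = -4*w^2 + w*(4 - 2*x) - 4*x + 24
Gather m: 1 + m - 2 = m - 1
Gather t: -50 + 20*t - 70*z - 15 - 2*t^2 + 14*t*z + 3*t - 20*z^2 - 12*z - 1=-2*t^2 + t*(14*z + 23) - 20*z^2 - 82*z - 66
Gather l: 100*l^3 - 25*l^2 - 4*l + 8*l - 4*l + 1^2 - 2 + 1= 100*l^3 - 25*l^2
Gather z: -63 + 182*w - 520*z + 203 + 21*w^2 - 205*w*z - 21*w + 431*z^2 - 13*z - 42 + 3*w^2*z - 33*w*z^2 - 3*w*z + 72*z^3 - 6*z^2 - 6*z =21*w^2 + 161*w + 72*z^3 + z^2*(425 - 33*w) + z*(3*w^2 - 208*w - 539) + 98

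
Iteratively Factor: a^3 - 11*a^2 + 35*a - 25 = (a - 5)*(a^2 - 6*a + 5) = (a - 5)^2*(a - 1)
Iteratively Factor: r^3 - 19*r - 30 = (r + 2)*(r^2 - 2*r - 15) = (r - 5)*(r + 2)*(r + 3)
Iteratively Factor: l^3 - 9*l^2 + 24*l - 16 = (l - 4)*(l^2 - 5*l + 4) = (l - 4)*(l - 1)*(l - 4)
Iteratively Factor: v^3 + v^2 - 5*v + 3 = (v + 3)*(v^2 - 2*v + 1) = (v - 1)*(v + 3)*(v - 1)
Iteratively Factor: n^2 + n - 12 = (n + 4)*(n - 3)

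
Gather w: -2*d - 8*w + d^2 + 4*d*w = d^2 - 2*d + w*(4*d - 8)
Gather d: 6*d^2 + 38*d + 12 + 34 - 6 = 6*d^2 + 38*d + 40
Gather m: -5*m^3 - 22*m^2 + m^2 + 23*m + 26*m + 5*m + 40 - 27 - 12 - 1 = -5*m^3 - 21*m^2 + 54*m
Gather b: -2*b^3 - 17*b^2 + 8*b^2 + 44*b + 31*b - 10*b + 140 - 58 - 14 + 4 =-2*b^3 - 9*b^2 + 65*b + 72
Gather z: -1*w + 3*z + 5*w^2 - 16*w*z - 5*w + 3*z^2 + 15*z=5*w^2 - 6*w + 3*z^2 + z*(18 - 16*w)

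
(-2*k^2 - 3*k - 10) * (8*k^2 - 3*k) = -16*k^4 - 18*k^3 - 71*k^2 + 30*k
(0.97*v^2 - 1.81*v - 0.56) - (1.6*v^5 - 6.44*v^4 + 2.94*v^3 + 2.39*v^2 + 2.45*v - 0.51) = -1.6*v^5 + 6.44*v^4 - 2.94*v^3 - 1.42*v^2 - 4.26*v - 0.05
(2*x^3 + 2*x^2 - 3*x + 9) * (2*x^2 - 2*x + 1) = 4*x^5 - 8*x^3 + 26*x^2 - 21*x + 9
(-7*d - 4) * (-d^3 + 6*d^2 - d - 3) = 7*d^4 - 38*d^3 - 17*d^2 + 25*d + 12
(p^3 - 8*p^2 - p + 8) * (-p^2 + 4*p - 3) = -p^5 + 12*p^4 - 34*p^3 + 12*p^2 + 35*p - 24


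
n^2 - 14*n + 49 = (n - 7)^2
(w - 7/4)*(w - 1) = w^2 - 11*w/4 + 7/4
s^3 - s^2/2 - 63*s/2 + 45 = (s - 5)*(s - 3/2)*(s + 6)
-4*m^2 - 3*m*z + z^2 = (-4*m + z)*(m + z)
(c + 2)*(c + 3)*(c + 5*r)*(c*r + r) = c^4*r + 5*c^3*r^2 + 6*c^3*r + 30*c^2*r^2 + 11*c^2*r + 55*c*r^2 + 6*c*r + 30*r^2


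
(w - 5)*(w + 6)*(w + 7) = w^3 + 8*w^2 - 23*w - 210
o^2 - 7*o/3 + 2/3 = (o - 2)*(o - 1/3)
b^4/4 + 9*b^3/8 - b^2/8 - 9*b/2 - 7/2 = (b/2 + 1/2)*(b/2 + 1)*(b - 2)*(b + 7/2)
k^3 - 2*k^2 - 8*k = k*(k - 4)*(k + 2)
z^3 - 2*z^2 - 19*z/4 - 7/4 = (z - 7/2)*(z + 1/2)*(z + 1)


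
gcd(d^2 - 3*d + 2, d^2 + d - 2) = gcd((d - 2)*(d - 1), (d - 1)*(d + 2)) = d - 1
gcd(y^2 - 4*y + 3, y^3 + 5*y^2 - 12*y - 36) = y - 3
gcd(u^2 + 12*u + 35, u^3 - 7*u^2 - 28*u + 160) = u + 5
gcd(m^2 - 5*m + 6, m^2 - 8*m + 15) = m - 3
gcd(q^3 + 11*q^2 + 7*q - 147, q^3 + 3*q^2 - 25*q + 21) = q^2 + 4*q - 21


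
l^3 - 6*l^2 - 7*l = l*(l - 7)*(l + 1)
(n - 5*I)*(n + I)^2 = n^3 - 3*I*n^2 + 9*n + 5*I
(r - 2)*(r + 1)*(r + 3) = r^3 + 2*r^2 - 5*r - 6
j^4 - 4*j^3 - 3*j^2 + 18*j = j*(j - 3)^2*(j + 2)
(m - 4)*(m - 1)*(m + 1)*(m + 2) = m^4 - 2*m^3 - 9*m^2 + 2*m + 8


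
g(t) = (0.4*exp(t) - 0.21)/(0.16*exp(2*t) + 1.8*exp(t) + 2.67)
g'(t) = (0.4*exp(t) - 0.21)*(-0.32*exp(2*t) - 1.8*exp(t))/(0.16*exp(2*t) + 1.8*exp(t) + 2.67)^2 + 0.4*exp(t)/(0.16*exp(2*t) + 1.8*exp(t) + 2.67)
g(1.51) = 0.11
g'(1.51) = 0.01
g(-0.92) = -0.01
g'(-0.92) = 0.05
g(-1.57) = -0.04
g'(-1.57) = 0.03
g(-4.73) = -0.08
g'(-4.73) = 0.00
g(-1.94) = -0.05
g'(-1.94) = 0.02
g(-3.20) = -0.07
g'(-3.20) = 0.01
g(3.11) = 0.07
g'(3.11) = -0.04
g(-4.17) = -0.08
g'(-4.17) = 0.00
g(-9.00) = -0.08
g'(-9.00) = 0.00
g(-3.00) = -0.07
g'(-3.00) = 0.01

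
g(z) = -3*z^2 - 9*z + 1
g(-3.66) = -6.25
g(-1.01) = 7.03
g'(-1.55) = 0.30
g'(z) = -6*z - 9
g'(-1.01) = -2.94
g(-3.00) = 1.00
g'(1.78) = -19.68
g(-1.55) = 7.74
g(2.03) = -29.63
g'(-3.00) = 9.00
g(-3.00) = 1.00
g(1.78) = -24.53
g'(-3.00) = 9.00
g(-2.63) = 3.92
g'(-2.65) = 6.90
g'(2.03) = -21.18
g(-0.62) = 5.43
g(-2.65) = 3.78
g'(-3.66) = 12.96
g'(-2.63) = 6.78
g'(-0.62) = -5.28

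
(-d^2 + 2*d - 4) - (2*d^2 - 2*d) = -3*d^2 + 4*d - 4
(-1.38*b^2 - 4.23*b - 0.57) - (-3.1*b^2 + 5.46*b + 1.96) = 1.72*b^2 - 9.69*b - 2.53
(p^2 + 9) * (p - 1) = p^3 - p^2 + 9*p - 9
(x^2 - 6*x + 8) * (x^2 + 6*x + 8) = x^4 - 20*x^2 + 64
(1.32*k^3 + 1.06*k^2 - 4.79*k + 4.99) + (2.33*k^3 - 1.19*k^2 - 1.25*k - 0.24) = 3.65*k^3 - 0.13*k^2 - 6.04*k + 4.75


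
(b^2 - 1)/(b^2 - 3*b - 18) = (1 - b^2)/(-b^2 + 3*b + 18)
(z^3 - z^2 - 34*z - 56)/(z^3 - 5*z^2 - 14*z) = (z + 4)/z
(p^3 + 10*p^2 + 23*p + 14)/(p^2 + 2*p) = p + 8 + 7/p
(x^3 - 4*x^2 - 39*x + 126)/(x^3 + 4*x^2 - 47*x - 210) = (x - 3)/(x + 5)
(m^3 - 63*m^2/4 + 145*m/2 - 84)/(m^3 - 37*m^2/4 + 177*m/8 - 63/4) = 2*(m - 8)/(2*m - 3)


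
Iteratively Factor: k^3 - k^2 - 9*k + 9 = (k + 3)*(k^2 - 4*k + 3) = (k - 1)*(k + 3)*(k - 3)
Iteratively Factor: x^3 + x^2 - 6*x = (x - 2)*(x^2 + 3*x) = x*(x - 2)*(x + 3)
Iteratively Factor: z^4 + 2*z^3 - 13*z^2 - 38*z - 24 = (z + 1)*(z^3 + z^2 - 14*z - 24) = (z + 1)*(z + 2)*(z^2 - z - 12) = (z + 1)*(z + 2)*(z + 3)*(z - 4)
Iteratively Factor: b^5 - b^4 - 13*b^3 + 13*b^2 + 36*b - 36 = (b - 3)*(b^4 + 2*b^3 - 7*b^2 - 8*b + 12) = (b - 3)*(b - 2)*(b^3 + 4*b^2 + b - 6) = (b - 3)*(b - 2)*(b + 3)*(b^2 + b - 2) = (b - 3)*(b - 2)*(b - 1)*(b + 3)*(b + 2)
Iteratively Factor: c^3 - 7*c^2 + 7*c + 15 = (c - 3)*(c^2 - 4*c - 5) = (c - 3)*(c + 1)*(c - 5)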